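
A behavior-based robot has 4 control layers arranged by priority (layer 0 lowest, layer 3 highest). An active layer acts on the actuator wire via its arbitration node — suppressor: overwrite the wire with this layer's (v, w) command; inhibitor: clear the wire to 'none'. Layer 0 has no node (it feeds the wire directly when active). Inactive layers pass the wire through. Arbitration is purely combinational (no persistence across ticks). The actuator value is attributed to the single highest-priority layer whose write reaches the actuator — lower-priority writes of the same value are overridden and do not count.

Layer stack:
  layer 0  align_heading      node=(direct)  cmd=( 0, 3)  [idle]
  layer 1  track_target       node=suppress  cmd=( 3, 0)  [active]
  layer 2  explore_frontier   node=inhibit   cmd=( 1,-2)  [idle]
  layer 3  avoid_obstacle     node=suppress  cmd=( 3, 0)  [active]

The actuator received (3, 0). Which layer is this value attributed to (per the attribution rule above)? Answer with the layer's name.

avoid_obstacle

L0 align_heading: idle → wire = none
L1 track_target: active, suppressor → wire = (3, 0)
L2 explore_frontier: idle → wire stays (3, 0)
L3 avoid_obstacle: active, suppressor → wire = (3, 0)
actuator = (3, 0)
last writer: layer 3 = avoid_obstacle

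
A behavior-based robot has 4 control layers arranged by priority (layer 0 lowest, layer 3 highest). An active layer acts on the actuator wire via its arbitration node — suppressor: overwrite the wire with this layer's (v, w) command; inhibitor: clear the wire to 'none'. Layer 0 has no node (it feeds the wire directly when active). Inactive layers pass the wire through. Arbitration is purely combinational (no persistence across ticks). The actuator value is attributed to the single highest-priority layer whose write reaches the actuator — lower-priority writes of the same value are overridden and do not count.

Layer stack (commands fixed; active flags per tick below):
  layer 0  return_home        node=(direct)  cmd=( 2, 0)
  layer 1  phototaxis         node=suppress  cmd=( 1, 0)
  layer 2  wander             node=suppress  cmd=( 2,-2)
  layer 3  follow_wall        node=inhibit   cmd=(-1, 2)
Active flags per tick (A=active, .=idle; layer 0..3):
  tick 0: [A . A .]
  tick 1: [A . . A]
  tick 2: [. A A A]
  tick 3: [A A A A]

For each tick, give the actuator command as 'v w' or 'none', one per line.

2 -2
none
none
none

tick 0:
  [0] return_home on; wire := (2, 0)
  [1] phototaxis off; pass (2, 0)
  [2] wander on (suppress); wire := (2, -2)
  [3] follow_wall off; pass (2, -2)
  output (2, -2)
tick 1:
  [0] return_home on; wire := (2, 0)
  [1] phototaxis off; pass (2, 0)
  [2] wander off; pass (2, 0)
  [3] follow_wall on (inhibit); wire := none
  output none
tick 2:
  [0] return_home off; wire := none
  [1] phototaxis on (suppress); wire := (1, 0)
  [2] wander on (suppress); wire := (2, -2)
  [3] follow_wall on (inhibit); wire := none
  output none
tick 3:
  [0] return_home on; wire := (2, 0)
  [1] phototaxis on (suppress); wire := (1, 0)
  [2] wander on (suppress); wire := (2, -2)
  [3] follow_wall on (inhibit); wire := none
  output none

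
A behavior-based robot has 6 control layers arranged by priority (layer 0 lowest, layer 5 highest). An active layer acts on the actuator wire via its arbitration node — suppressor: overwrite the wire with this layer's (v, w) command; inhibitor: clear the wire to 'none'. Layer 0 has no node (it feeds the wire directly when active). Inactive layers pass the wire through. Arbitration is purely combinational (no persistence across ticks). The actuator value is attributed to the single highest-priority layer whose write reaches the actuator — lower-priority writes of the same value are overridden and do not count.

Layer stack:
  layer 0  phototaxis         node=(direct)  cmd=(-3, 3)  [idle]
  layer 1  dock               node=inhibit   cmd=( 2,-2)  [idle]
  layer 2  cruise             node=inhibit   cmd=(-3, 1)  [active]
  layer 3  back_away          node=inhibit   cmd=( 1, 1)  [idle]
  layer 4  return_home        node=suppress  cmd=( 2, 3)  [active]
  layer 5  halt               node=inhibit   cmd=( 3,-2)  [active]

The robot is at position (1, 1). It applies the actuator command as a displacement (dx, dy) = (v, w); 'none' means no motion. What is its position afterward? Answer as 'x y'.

1 1

layer 0 (phototaxis) idle — none
layer 1 (dock) idle — unchanged: none
layer 2 (cruise) active — inhibits: none
layer 3 (back_away) idle — unchanged: none
layer 4 (return_home) active — suppresses: (2, 3)
layer 5 (halt) active — inhibits: none
→ actuator none
position: (1, 1) + none = (1, 1)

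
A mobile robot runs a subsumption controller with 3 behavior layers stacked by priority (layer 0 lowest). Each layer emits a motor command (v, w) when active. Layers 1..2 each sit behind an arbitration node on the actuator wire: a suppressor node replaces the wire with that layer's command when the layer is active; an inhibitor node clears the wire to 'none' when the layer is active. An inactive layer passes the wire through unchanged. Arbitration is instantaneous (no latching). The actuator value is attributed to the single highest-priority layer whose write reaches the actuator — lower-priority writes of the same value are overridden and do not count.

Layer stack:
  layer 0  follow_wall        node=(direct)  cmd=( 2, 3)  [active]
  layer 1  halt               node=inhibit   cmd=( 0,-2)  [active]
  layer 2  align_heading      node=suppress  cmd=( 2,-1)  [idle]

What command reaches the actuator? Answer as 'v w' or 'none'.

[0] follow_wall on; wire := (2, 3)
[1] halt on (inhibit); wire := none
[2] align_heading off; pass none
output none

none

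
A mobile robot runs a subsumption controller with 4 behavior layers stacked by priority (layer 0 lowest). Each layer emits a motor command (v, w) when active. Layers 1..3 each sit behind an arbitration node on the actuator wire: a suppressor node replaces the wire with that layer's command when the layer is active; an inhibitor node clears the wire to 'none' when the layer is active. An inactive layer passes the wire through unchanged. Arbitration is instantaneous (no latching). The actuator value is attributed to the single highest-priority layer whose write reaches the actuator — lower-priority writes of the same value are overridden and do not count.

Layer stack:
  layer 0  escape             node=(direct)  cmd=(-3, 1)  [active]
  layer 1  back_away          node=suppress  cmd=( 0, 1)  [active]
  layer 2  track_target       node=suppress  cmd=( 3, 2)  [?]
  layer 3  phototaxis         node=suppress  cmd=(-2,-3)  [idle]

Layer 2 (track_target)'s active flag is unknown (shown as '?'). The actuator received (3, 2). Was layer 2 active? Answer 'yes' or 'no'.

yes

If layer 2 is active=yes:
  actuator would be (3, 2)
If layer 2 is active=no:
  actuator would be (0, 1)
Observed (3, 2), so layer 2 was active.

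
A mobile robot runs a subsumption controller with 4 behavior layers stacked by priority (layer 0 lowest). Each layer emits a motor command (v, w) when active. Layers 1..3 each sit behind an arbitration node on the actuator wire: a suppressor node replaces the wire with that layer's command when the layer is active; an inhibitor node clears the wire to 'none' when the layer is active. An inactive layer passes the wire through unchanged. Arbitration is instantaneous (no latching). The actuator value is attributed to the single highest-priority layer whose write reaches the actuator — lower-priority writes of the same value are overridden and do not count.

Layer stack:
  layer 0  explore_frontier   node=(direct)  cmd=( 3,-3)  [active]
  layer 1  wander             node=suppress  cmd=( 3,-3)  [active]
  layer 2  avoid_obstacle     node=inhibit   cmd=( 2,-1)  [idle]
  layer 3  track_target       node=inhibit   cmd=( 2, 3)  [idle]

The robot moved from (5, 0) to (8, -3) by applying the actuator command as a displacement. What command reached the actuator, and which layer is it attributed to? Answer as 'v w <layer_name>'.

displacement = (8, -3) − (5, 0) = (3, -3)
L0 explore_frontier: active, feeds wire = (3, -3)
L1 wander: active, suppressor → wire = (3, -3)
L2 avoid_obstacle: idle → wire stays (3, -3)
L3 track_target: idle → wire stays (3, -3)
actuator = (3, -3) — from layer 1 (wander)

3 -3 wander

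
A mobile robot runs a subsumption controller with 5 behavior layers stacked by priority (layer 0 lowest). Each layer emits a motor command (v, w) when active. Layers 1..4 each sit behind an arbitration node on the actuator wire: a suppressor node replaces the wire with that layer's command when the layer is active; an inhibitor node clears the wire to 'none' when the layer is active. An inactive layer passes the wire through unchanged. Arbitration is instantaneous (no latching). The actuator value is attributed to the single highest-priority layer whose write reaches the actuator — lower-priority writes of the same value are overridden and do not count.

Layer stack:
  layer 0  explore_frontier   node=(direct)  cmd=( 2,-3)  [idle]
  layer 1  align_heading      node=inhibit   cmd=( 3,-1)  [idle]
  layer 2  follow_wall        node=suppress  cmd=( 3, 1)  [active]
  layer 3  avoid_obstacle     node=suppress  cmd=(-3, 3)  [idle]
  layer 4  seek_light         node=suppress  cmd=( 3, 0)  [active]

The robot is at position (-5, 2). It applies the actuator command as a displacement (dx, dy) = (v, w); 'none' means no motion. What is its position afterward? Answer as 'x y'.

-2 2

layer 0 (explore_frontier) idle — none
layer 1 (align_heading) idle — unchanged: none
layer 2 (follow_wall) active — suppresses: (3, 1)
layer 3 (avoid_obstacle) idle — unchanged: (3, 1)
layer 4 (seek_light) active — suppresses: (3, 0)
→ actuator (3, 0)
position: (-5, 2) + (3, 0) = (-2, 2)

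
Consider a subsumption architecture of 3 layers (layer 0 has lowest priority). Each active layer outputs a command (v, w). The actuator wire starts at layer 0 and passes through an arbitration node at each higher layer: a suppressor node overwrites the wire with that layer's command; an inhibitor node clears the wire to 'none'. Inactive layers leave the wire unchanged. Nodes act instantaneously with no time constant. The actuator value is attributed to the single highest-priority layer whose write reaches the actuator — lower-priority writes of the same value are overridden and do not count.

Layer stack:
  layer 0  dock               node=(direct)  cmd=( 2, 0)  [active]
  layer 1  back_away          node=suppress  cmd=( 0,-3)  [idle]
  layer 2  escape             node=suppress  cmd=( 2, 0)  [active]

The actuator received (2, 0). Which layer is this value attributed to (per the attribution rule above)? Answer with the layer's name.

L0 dock: active, feeds wire = (2, 0)
L1 back_away: idle → wire stays (2, 0)
L2 escape: active, suppressor → wire = (2, 0)
actuator = (2, 0)
last writer: layer 2 = escape

escape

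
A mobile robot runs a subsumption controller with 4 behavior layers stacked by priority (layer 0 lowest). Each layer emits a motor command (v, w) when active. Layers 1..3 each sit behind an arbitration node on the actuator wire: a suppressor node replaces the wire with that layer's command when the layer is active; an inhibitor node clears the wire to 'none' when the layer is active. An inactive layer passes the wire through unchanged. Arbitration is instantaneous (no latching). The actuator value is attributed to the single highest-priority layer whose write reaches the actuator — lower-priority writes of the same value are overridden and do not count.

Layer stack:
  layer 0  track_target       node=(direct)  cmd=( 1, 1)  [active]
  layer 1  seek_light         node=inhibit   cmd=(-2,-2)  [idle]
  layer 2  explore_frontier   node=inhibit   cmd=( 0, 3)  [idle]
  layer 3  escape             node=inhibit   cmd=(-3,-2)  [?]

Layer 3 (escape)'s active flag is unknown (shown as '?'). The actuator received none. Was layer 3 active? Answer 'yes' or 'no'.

yes

If layer 3 is active=yes:
  actuator would be none
If layer 3 is active=no:
  actuator would be (1, 1)
Observed none, so layer 3 was active.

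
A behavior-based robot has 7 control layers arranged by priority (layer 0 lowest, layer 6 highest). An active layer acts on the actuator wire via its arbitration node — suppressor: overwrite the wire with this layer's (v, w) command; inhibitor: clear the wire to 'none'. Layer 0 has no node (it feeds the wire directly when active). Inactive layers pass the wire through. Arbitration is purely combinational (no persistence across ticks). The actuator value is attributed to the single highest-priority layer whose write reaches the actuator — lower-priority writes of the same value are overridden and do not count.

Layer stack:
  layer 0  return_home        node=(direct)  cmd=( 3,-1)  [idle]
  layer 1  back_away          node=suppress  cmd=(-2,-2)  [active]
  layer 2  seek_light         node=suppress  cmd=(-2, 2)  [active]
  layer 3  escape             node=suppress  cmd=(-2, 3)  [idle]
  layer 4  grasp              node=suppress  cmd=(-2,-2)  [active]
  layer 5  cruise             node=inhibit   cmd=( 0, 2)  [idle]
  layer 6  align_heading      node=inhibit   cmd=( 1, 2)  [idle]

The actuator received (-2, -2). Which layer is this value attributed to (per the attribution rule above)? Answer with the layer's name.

layer 0 (return_home) idle — none
layer 1 (back_away) active — suppresses: (-2, -2)
layer 2 (seek_light) active — suppresses: (-2, 2)
layer 3 (escape) idle — unchanged: (-2, 2)
layer 4 (grasp) active — suppresses: (-2, -2)
layer 5 (cruise) idle — unchanged: (-2, -2)
layer 6 (align_heading) idle — unchanged: (-2, -2)
→ actuator (-2, -2)
last writer: layer 4 = grasp

grasp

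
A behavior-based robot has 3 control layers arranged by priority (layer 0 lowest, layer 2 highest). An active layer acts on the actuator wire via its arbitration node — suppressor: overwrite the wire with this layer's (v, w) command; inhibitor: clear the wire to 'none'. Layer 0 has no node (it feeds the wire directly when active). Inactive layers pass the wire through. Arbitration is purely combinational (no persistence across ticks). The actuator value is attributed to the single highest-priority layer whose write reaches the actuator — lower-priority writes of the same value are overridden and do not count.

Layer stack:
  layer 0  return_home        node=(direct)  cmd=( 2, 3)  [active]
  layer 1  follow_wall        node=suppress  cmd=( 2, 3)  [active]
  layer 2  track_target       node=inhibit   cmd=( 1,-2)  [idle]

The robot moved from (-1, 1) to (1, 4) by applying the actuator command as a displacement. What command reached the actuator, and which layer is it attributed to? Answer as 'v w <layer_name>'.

displacement = (1, 4) − (-1, 1) = (2, 3)
[0] return_home on; wire := (2, 3)
[1] follow_wall on (suppress); wire := (2, 3)
[2] track_target off; pass (2, 3)
output (2, 3) — from layer 1 (follow_wall)

2 3 follow_wall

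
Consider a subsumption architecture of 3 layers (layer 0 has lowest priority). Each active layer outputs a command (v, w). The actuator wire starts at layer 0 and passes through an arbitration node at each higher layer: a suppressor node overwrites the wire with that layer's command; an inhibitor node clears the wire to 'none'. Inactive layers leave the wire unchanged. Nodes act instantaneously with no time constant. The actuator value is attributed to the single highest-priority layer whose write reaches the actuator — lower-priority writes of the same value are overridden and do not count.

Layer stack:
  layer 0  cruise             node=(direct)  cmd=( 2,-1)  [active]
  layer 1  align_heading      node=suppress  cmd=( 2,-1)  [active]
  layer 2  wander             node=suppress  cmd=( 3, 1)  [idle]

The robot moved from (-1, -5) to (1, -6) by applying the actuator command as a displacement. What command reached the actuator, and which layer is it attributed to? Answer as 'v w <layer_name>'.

2 -1 align_heading

displacement = (1, -6) − (-1, -5) = (2, -1)
L0 cruise: active, feeds wire = (2, -1)
L1 align_heading: active, suppressor → wire = (2, -1)
L2 wander: idle → wire stays (2, -1)
actuator = (2, -1) — from layer 1 (align_heading)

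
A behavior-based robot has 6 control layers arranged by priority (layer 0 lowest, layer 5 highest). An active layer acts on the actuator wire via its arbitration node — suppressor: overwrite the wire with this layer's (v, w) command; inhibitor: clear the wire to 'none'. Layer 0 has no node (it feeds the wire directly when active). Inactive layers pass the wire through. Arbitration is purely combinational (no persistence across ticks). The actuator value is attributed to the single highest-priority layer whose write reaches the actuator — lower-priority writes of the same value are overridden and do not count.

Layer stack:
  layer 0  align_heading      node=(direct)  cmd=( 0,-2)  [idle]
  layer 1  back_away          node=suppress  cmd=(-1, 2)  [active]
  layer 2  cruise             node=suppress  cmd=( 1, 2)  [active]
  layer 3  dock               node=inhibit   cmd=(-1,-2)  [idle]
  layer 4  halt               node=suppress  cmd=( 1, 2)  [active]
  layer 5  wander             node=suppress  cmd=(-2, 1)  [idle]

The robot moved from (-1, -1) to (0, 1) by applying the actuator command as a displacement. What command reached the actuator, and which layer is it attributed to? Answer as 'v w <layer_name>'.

displacement = (0, 1) − (-1, -1) = (1, 2)
L0 align_heading: idle → wire = none
L1 back_away: active, suppressor → wire = (-1, 2)
L2 cruise: active, suppressor → wire = (1, 2)
L3 dock: idle → wire stays (1, 2)
L4 halt: active, suppressor → wire = (1, 2)
L5 wander: idle → wire stays (1, 2)
actuator = (1, 2) — from layer 4 (halt)

1 2 halt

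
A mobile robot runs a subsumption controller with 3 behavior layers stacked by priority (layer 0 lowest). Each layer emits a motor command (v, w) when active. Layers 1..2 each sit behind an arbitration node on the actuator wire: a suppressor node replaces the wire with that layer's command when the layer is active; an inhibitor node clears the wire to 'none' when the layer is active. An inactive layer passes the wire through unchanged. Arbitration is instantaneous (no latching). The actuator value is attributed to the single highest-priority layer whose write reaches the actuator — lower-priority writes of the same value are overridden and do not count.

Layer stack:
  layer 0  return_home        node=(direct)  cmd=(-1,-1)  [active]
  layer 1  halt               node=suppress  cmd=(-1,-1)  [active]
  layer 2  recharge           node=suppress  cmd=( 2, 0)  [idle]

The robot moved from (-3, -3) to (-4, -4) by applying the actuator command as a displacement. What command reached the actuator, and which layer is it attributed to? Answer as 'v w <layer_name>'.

-1 -1 halt

displacement = (-4, -4) − (-3, -3) = (-1, -1)
layer 0 (return_home) active — direct: (-1, -1)
layer 1 (halt) active — suppresses: (-1, -1)
layer 2 (recharge) idle — unchanged: (-1, -1)
→ actuator (-1, -1) — from layer 1 (halt)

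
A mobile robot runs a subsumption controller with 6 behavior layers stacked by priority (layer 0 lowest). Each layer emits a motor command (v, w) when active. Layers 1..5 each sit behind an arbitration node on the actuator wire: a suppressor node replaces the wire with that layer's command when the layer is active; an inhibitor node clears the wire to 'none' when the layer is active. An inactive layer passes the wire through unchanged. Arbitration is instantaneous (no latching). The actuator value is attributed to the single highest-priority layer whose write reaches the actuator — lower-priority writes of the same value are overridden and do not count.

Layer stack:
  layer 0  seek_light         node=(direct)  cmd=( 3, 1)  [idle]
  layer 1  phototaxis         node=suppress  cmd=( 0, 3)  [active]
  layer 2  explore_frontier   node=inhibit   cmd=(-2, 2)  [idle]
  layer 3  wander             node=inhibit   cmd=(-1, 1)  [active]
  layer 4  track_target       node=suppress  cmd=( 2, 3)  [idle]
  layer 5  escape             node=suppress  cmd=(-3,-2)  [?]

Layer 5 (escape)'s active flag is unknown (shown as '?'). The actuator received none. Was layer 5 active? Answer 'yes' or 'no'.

If layer 5 is active=yes:
  actuator would be (-3, -2)
If layer 5 is active=no:
  actuator would be none
Observed none, so layer 5 was idle.

no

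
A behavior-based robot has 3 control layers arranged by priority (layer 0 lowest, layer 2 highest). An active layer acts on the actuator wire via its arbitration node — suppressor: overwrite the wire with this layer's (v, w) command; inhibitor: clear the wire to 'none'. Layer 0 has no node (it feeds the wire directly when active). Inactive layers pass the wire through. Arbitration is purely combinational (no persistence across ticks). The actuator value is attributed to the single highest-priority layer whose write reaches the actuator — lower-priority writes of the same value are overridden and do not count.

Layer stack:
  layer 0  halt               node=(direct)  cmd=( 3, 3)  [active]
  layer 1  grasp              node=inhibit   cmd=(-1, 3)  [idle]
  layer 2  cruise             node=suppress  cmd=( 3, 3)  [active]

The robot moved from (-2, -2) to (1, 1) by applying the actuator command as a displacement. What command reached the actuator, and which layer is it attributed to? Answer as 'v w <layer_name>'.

displacement = (1, 1) − (-2, -2) = (3, 3)
layer 0 (halt) active — direct: (3, 3)
layer 1 (grasp) idle — unchanged: (3, 3)
layer 2 (cruise) active — suppresses: (3, 3)
→ actuator (3, 3) — from layer 2 (cruise)

3 3 cruise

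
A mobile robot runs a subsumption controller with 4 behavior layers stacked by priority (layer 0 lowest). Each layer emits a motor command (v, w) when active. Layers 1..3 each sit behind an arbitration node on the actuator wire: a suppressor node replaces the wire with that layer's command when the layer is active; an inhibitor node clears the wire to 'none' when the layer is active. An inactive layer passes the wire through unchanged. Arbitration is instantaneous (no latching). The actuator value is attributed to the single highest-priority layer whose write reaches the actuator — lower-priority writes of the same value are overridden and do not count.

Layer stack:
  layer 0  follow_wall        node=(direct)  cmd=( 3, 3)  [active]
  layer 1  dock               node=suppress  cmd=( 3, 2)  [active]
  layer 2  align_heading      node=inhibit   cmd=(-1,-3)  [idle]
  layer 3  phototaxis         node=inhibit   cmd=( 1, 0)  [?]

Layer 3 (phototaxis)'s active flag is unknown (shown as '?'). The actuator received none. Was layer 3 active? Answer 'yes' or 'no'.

If layer 3 is active=yes:
  actuator would be none
If layer 3 is active=no:
  actuator would be (3, 2)
Observed none, so layer 3 was active.

yes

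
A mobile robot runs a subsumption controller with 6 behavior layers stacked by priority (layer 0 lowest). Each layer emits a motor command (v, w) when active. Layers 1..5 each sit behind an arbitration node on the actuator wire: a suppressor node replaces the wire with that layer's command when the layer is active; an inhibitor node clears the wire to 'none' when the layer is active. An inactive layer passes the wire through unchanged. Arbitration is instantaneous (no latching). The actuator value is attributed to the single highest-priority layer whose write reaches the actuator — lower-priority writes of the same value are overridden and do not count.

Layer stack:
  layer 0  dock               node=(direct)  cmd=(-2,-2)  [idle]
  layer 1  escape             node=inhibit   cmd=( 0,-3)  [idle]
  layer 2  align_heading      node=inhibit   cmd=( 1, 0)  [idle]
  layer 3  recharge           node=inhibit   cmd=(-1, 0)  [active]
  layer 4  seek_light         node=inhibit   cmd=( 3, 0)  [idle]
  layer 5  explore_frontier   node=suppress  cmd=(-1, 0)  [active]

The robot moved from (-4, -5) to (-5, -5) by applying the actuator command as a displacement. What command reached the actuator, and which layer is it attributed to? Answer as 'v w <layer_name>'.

displacement = (-5, -5) − (-4, -5) = (-1, 0)
[0] dock off; wire := none
[1] escape off; pass none
[2] align_heading off; pass none
[3] recharge on (inhibit); wire := none
[4] seek_light off; pass none
[5] explore_frontier on (suppress); wire := (-1, 0)
output (-1, 0) — from layer 5 (explore_frontier)

-1 0 explore_frontier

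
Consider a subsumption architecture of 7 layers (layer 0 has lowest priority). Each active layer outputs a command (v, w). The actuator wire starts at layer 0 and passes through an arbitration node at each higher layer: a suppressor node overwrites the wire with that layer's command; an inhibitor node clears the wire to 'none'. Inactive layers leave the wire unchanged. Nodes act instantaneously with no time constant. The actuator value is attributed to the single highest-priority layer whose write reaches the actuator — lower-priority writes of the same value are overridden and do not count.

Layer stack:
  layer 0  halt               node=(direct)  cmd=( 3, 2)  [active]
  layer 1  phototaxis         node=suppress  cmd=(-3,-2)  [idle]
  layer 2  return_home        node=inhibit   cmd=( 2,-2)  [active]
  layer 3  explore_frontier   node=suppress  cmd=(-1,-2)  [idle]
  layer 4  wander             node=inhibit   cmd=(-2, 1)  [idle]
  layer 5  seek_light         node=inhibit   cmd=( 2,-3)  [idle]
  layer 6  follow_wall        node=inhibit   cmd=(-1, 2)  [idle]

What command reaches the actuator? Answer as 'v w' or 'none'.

none

L0 halt: active, feeds wire = (3, 2)
L1 phototaxis: idle → wire stays (3, 2)
L2 return_home: active, inhibitor → wire = none
L3 explore_frontier: idle → wire stays none
L4 wander: idle → wire stays none
L5 seek_light: idle → wire stays none
L6 follow_wall: idle → wire stays none
actuator = none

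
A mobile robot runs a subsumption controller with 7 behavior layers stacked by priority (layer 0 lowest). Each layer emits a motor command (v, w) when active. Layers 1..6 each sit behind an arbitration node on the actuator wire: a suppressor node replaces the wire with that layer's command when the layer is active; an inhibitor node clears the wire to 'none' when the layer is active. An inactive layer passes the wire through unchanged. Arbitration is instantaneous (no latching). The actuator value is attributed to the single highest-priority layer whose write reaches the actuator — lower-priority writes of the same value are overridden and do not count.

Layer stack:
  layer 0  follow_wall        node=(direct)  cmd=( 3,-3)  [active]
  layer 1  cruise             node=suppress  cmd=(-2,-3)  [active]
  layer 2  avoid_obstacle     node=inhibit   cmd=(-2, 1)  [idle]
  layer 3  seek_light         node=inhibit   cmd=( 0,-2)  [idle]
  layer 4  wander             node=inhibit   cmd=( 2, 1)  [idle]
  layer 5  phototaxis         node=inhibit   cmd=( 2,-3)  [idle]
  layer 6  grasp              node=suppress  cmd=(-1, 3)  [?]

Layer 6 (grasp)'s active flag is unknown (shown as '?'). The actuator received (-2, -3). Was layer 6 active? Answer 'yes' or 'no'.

no

If layer 6 is active=yes:
  actuator would be (-1, 3)
If layer 6 is active=no:
  actuator would be (-2, -3)
Observed (-2, -3), so layer 6 was idle.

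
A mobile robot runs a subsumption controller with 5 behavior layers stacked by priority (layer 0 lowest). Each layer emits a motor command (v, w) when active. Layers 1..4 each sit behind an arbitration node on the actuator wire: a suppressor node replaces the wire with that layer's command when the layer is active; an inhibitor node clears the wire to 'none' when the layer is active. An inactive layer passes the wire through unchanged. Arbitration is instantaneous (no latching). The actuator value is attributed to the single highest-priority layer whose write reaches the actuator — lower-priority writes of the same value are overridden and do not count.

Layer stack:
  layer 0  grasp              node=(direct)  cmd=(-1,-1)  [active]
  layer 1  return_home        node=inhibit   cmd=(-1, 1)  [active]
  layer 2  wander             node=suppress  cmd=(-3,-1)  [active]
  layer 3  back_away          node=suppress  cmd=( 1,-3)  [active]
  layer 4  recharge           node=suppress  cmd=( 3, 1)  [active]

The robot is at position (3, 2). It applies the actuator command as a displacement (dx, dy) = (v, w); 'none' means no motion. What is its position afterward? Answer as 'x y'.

6 3

layer 0 (grasp) active — direct: (-1, -1)
layer 1 (return_home) active — inhibits: none
layer 2 (wander) active — suppresses: (-3, -1)
layer 3 (back_away) active — suppresses: (1, -3)
layer 4 (recharge) active — suppresses: (3, 1)
→ actuator (3, 1)
position: (3, 2) + (3, 1) = (6, 3)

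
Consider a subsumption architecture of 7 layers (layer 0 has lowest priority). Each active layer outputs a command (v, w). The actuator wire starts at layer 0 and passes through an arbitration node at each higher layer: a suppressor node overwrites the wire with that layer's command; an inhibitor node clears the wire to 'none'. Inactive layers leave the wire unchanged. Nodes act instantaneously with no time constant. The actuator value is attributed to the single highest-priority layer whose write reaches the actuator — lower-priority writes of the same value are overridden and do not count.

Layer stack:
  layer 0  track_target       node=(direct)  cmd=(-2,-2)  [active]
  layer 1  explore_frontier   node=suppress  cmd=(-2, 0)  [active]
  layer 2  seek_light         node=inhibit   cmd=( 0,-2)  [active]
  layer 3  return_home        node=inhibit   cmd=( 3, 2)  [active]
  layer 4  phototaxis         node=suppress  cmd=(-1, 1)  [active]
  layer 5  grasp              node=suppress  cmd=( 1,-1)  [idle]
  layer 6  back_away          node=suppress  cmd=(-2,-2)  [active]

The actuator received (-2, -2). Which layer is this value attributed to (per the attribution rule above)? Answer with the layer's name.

back_away

[0] track_target on; wire := (-2, -2)
[1] explore_frontier on (suppress); wire := (-2, 0)
[2] seek_light on (inhibit); wire := none
[3] return_home on (inhibit); wire := none
[4] phototaxis on (suppress); wire := (-1, 1)
[5] grasp off; pass (-1, 1)
[6] back_away on (suppress); wire := (-2, -2)
output (-2, -2)
last writer: layer 6 = back_away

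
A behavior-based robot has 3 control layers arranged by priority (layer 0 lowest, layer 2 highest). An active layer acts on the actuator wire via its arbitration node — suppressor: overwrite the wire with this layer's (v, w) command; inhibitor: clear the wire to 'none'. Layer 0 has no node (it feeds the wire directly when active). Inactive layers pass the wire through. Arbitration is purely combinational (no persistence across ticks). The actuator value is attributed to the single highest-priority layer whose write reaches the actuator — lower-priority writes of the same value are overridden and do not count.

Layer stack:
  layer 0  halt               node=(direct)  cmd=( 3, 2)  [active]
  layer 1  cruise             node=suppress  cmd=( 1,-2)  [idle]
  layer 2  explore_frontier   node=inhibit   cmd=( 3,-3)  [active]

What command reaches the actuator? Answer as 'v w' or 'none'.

[0] halt on; wire := (3, 2)
[1] cruise off; pass (3, 2)
[2] explore_frontier on (inhibit); wire := none
output none

none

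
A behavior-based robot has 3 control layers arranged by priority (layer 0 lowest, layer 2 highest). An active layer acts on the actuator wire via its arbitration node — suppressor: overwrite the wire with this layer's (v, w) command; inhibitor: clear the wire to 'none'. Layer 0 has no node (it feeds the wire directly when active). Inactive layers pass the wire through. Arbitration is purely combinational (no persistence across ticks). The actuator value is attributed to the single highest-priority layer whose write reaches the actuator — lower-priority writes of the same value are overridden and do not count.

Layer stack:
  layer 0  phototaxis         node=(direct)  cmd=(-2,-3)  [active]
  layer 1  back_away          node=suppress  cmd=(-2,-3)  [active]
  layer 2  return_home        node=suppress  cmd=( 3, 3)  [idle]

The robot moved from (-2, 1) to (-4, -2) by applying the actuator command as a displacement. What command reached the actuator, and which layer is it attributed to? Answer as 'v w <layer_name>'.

-2 -3 back_away

displacement = (-4, -2) − (-2, 1) = (-2, -3)
L0 phototaxis: active, feeds wire = (-2, -3)
L1 back_away: active, suppressor → wire = (-2, -3)
L2 return_home: idle → wire stays (-2, -3)
actuator = (-2, -3) — from layer 1 (back_away)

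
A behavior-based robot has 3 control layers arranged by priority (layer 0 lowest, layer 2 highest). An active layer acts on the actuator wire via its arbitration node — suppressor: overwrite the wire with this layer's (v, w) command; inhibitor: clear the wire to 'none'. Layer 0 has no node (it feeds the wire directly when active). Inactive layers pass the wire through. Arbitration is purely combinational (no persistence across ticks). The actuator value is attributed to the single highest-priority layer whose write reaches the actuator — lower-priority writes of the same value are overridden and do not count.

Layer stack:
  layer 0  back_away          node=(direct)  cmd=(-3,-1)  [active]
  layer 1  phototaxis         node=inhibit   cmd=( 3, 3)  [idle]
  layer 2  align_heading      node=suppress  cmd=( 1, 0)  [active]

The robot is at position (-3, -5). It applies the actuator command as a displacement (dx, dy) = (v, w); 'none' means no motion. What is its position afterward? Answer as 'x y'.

-2 -5

[0] back_away on; wire := (-3, -1)
[1] phototaxis off; pass (-3, -1)
[2] align_heading on (suppress); wire := (1, 0)
output (1, 0)
position: (-3, -5) + (1, 0) = (-2, -5)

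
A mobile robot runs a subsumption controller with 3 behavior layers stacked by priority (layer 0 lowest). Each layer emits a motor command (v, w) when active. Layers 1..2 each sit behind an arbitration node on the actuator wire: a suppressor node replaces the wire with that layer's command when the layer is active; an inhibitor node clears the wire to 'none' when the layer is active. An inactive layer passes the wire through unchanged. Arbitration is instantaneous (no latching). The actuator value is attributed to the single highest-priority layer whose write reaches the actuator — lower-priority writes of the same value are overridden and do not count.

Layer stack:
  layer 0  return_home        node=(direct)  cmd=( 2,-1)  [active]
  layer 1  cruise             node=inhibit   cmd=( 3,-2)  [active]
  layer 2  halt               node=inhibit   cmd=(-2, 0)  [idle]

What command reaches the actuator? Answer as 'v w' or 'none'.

layer 0 (return_home) active — direct: (2, -1)
layer 1 (cruise) active — inhibits: none
layer 2 (halt) idle — unchanged: none
→ actuator none

none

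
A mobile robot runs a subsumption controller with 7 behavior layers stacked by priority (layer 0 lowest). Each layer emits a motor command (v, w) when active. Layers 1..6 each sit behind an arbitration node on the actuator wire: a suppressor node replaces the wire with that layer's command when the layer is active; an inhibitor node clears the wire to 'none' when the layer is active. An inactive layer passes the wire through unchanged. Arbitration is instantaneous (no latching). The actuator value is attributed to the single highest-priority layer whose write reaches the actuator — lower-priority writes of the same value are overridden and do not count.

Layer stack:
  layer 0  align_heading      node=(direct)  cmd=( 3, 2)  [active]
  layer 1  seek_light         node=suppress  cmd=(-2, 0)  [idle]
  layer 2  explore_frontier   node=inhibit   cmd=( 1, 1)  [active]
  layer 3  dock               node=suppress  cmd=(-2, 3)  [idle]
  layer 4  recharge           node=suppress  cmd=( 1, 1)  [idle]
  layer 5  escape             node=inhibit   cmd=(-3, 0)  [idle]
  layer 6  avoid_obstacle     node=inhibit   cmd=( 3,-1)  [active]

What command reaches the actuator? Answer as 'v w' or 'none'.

none

layer 0 (align_heading) active — direct: (3, 2)
layer 1 (seek_light) idle — unchanged: (3, 2)
layer 2 (explore_frontier) active — inhibits: none
layer 3 (dock) idle — unchanged: none
layer 4 (recharge) idle — unchanged: none
layer 5 (escape) idle — unchanged: none
layer 6 (avoid_obstacle) active — inhibits: none
→ actuator none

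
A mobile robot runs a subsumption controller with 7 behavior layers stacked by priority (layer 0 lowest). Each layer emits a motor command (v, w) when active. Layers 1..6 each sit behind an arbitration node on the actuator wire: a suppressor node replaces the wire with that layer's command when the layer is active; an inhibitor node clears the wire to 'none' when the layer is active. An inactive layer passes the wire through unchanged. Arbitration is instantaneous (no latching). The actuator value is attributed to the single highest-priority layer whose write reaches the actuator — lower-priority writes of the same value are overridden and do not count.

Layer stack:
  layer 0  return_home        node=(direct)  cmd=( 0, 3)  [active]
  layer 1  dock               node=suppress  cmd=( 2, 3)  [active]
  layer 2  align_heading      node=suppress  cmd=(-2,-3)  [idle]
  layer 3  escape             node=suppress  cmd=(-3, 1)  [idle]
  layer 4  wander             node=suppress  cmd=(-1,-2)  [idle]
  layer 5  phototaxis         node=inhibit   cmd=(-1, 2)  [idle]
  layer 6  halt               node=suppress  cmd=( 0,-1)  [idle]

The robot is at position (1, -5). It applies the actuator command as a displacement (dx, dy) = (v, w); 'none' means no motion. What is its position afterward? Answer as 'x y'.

3 -2

layer 0 (return_home) active — direct: (0, 3)
layer 1 (dock) active — suppresses: (2, 3)
layer 2 (align_heading) idle — unchanged: (2, 3)
layer 3 (escape) idle — unchanged: (2, 3)
layer 4 (wander) idle — unchanged: (2, 3)
layer 5 (phototaxis) idle — unchanged: (2, 3)
layer 6 (halt) idle — unchanged: (2, 3)
→ actuator (2, 3)
position: (1, -5) + (2, 3) = (3, -2)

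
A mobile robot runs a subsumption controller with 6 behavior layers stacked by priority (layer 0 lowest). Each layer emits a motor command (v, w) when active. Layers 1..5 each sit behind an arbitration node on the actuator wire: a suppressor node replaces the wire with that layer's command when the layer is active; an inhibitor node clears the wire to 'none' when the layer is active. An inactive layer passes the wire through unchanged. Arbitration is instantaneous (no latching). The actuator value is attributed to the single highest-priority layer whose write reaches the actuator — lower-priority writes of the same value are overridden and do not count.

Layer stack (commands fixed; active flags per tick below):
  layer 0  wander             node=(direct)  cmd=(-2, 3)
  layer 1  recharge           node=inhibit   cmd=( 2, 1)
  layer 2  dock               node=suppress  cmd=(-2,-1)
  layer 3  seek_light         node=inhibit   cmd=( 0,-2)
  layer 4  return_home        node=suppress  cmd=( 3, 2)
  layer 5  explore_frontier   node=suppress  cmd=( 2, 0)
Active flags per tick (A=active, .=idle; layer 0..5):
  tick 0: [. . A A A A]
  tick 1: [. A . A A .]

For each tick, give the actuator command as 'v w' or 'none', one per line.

tick 0:
  L0 wander: idle → wire = none
  L1 recharge: idle → wire stays none
  L2 dock: active, suppressor → wire = (-2, -1)
  L3 seek_light: active, inhibitor → wire = none
  L4 return_home: active, suppressor → wire = (3, 2)
  L5 explore_frontier: active, suppressor → wire = (2, 0)
  actuator = (2, 0)
tick 1:
  L0 wander: idle → wire = none
  L1 recharge: active, inhibitor → wire = none
  L2 dock: idle → wire stays none
  L3 seek_light: active, inhibitor → wire = none
  L4 return_home: active, suppressor → wire = (3, 2)
  L5 explore_frontier: idle → wire stays (3, 2)
  actuator = (3, 2)

2 0
3 2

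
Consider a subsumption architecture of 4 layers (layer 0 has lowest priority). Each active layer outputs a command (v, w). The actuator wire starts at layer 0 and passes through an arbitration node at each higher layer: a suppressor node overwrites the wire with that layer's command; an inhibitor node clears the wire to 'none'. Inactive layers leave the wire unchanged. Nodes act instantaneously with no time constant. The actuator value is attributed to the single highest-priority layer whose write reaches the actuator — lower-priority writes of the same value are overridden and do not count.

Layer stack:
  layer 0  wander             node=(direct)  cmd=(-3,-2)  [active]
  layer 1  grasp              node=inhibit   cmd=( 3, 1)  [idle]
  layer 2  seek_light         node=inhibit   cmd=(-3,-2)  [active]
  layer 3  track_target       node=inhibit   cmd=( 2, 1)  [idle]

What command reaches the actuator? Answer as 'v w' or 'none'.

layer 0 (wander) active — direct: (-3, -2)
layer 1 (grasp) idle — unchanged: (-3, -2)
layer 2 (seek_light) active — inhibits: none
layer 3 (track_target) idle — unchanged: none
→ actuator none

none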